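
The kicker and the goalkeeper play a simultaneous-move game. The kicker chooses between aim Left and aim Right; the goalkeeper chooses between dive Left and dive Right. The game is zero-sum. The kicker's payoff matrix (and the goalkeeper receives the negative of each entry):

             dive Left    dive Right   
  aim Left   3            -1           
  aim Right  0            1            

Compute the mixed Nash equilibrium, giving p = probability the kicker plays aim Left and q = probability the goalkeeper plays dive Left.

p = 1/5, q = 2/5

Set the goalkeeper's expected payoff from dive Left equal to that from dive Right:
  the goalkeeper's expected payoff from dive Left: p·(-3) + (1−p)·0 = -3p
  the goalkeeper's expected payoff from dive Right: p·1 + (1−p)·(-1) = 2p - 1
  -3p = 2p - 1  ⇒  -5p = -1  ⇒  p = 1/5.
In a mixed equilibrium the kicker is indifferent between aim Left and aim Right; this condition fixes q.
  the kicker's expected payoff from aim Left: q·3 + (1−q)·(-1) = 4q - 1
  the kicker's expected payoff from aim Right: q·0 + (1−q)·1 = -q + 1
  4q - 1 = -q + 1  ⇒  5q = 2  ⇒  q = 2/5.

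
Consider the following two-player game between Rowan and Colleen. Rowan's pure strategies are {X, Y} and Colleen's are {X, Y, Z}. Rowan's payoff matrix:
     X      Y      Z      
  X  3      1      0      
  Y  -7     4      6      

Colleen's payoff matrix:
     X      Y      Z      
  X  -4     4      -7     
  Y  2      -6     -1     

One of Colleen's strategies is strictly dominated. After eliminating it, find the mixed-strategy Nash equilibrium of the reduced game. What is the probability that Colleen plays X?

Colleen's strategy Z is strictly dominated by X: -4 > -7 and 2 > -1. Eliminate Z.
Rowan's indifference between X and Y determines Colleen's mixing probability q:
  Rowan's expected payoff from X: q·3 + (1−q)·1 = 2q + 1
  Rowan's expected payoff from Y: q·(-7) + (1−q)·4 = -11q + 4
  2q + 1 = -11q + 4  ⇒  13q = 3  ⇒  q = 3/13.

q = 3/13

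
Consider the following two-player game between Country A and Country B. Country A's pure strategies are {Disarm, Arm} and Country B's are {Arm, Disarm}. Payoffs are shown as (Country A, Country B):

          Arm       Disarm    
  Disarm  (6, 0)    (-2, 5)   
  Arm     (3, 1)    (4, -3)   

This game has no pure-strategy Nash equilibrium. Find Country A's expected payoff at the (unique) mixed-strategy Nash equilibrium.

10/3

Set Country A's expected payoff from Disarm equal to that from Arm:
  Country A's payoff to Disarm: q·6 + (1−q)·(-2) = 8q - 2
  Country A's payoff to Arm: q·3 + (1−q)·4 = -q + 4
  8q - 2 = -q + 4  ⇒  9q = 6  ⇒  q = 2/3.
At equilibrium Country A is indifferent across rows, so Country A's payoff equals the payoff from Disarm: (2/3)·6 + (1/3)·(-2) = 10/3.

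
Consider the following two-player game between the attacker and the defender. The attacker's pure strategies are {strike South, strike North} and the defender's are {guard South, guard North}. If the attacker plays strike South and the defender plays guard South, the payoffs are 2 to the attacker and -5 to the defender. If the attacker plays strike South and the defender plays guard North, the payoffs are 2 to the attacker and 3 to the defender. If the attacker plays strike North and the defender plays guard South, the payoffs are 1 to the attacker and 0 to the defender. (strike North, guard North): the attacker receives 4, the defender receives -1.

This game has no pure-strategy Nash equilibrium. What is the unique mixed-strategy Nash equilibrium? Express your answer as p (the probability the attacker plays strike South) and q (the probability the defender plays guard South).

The attacker's mix must leave the defender indifferent between guard South and guard North.
  the defender's payoff from guard South: p·(-5) + (1−p)·0 = -5p
  the defender's payoff from guard North: p·3 + (1−p)·(-1) = 4p - 1
  -5p = 4p - 1  ⇒  -9p = -1  ⇒  p = 1/9.
For the attacker to be willing to mix, the attacker must be indifferent between strike South and strike North, which pins down the defender's mix.
  the attacker's payoff from strike South: q·2 + (1−q)·2 = 2
  the attacker's payoff from strike North: q·1 + (1−q)·4 = -3q + 4
  2 = -3q + 4  ⇒  3q = 2  ⇒  q = 2/3.

p = 1/9, q = 2/3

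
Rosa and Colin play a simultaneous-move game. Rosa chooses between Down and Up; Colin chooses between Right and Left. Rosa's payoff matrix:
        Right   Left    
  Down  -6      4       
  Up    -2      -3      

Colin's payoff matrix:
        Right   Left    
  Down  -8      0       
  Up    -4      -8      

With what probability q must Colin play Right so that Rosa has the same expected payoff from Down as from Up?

q = 7/11

Colin's mix must leave Rosa indifferent between Down and Up.
  Rosa's expected payoff from Down: q·(-6) + (1−q)·4 = -10q + 4
  Rosa's expected payoff from Up: q·(-2) + (1−q)·(-3) = q - 3
  -10q + 4 = q - 3  ⇒  -11q = -7  ⇒  q = 7/11.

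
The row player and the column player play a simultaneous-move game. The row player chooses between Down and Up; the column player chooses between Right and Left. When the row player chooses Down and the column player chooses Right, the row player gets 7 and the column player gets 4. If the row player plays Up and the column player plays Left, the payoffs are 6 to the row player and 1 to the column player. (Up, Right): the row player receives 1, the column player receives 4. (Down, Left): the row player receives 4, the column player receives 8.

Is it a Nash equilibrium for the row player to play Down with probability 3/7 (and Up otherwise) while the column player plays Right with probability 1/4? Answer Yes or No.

Check the column player's indifference given the row player's mix p = 3/7:
  payoff from Right = 4; payoff from Left = 4 — equal.
Check the row player's indifference given the column player's mix q = 1/4:
  payoff from Down = 19/4; payoff from Up = 19/4 — equal.
Both players are indifferent, so neither can profitably deviate.

Yes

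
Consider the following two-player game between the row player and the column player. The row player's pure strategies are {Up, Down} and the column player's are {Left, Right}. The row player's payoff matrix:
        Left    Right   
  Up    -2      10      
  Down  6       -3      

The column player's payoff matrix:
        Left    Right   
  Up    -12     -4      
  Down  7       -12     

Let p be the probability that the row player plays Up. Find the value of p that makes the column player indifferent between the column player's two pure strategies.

For the column player to be willing to mix, the column player must be indifferent between Left and Right, which pins down the row player's mix.
  the column player's payoff from Left: p·(-12) + (1−p)·7 = -19p + 7
  the column player's payoff from Right: p·(-4) + (1−p)·(-12) = 8p - 12
  -19p + 7 = 8p - 12  ⇒  -27p = -19  ⇒  p = 19/27.

p = 19/27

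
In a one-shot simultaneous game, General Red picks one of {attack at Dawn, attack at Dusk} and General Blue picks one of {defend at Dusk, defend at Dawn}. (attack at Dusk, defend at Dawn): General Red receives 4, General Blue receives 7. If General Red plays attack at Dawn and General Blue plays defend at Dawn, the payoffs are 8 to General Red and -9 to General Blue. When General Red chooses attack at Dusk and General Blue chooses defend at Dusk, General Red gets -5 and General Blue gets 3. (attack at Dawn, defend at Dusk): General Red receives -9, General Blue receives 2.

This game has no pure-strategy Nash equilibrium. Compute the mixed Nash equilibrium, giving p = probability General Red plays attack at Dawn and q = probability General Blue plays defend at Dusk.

In a mixed equilibrium General Blue is indifferent between defend at Dusk and defend at Dawn; this condition fixes p.
  General Blue's payoff to defend at Dusk: p·2 + (1−p)·3 = -p + 3
  General Blue's payoff to defend at Dawn: p·(-9) + (1−p)·7 = -16p + 7
  -p + 3 = -16p + 7  ⇒  15p = 4  ⇒  p = 4/15.
General Blue's mix must leave General Red indifferent between attack at Dawn and attack at Dusk.
  General Red's payoff to attack at Dawn: q·(-9) + (1−q)·8 = -17q + 8
  General Red's payoff to attack at Dusk: q·(-5) + (1−q)·4 = -9q + 4
  -17q + 8 = -9q + 4  ⇒  -8q = -4  ⇒  q = 1/2.

p = 4/15, q = 1/2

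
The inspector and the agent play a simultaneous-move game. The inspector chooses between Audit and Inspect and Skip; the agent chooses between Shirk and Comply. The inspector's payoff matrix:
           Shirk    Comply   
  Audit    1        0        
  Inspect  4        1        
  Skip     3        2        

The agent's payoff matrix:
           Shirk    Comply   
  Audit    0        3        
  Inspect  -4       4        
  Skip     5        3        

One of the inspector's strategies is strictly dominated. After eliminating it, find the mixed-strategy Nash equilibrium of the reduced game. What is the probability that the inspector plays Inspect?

The inspector's strategy Audit is strictly dominated by Inspect: 4 > 1 and 1 > 0. Eliminate Audit.
For the agent to be willing to mix, the agent must be indifferent between Shirk and Comply, which pins down the inspector's mix.
  the agent's payoff from Shirk: p·(-4) + (1−p)·5 = -9p + 5
  the agent's payoff from Comply: p·4 + (1−p)·3 = p + 3
  -9p + 5 = p + 3  ⇒  -10p = -2  ⇒  p = 1/5.

p = 1/5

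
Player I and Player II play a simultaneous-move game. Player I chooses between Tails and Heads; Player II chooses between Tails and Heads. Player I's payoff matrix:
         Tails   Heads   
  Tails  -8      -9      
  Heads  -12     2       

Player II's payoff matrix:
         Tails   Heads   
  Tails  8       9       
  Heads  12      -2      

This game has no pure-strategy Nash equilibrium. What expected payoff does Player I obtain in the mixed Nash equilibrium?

-124/15

Player I's indifference between Tails and Heads determines Player II's mixing probability q:
  Player I's payoff from Tails: q·(-8) + (1−q)·(-9) = q - 9
  Player I's payoff from Heads: q·(-12) + (1−q)·2 = -14q + 2
  q - 9 = -14q + 2  ⇒  15q = 11  ⇒  q = 11/15.
At equilibrium Player I is indifferent across rows, so Player I's payoff equals the payoff from Tails: (11/15)·(-8) + (4/15)·(-9) = -124/15.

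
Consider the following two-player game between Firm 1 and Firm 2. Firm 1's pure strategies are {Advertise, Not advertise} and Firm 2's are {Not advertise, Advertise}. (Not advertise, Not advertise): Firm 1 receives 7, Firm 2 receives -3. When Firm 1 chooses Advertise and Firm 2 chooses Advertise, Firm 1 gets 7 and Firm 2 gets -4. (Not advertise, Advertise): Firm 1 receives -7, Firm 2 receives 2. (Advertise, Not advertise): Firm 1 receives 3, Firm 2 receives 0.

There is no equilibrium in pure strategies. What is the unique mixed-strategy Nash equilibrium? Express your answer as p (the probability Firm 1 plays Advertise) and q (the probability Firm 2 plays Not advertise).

Set Firm 2's expected payoff from Not advertise equal to that from Advertise:
  Firm 2's payoff to Not advertise: p·0 + (1−p)·(-3) = 3p - 3
  Firm 2's payoff to Advertise: p·(-4) + (1−p)·2 = -6p + 2
  3p - 3 = -6p + 2  ⇒  9p = 5  ⇒  p = 5/9.
Set Firm 1's expected payoff from Advertise equal to that from Not advertise:
  Firm 1's payoff from Advertise: q·3 + (1−q)·7 = -4q + 7
  Firm 1's payoff from Not advertise: q·7 + (1−q)·(-7) = 14q - 7
  -4q + 7 = 14q - 7  ⇒  -18q = -14  ⇒  q = 7/9.

p = 5/9, q = 7/9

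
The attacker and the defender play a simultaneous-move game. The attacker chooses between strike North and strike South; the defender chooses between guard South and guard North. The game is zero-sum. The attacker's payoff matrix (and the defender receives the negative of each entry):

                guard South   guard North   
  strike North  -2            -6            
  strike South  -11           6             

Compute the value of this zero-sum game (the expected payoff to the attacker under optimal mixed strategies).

v = -26/7

The defender's mix must leave the attacker indifferent between strike North and strike South.
  the attacker's expected payoff from strike North: q·(-2) + (1−q)·(-6) = 4q - 6
  the attacker's expected payoff from strike South: q·(-11) + (1−q)·6 = -17q + 6
  4q - 6 = -17q + 6  ⇒  21q = 12  ⇒  q = 4/7.
The value is the attacker's expected payoff against this mix (using strike North): (4/7)·(-2) + (3/7)·(-6) = -26/7.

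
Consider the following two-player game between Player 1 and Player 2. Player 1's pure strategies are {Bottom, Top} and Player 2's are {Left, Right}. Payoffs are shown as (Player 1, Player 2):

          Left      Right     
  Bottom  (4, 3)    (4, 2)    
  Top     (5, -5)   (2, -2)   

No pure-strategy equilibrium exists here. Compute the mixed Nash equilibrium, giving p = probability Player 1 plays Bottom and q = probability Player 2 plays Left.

Set Player 2's expected payoff from Left equal to that from Right:
  Player 2's payoff from Left: p·3 + (1−p)·(-5) = 8p - 5
  Player 2's payoff from Right: p·2 + (1−p)·(-2) = 4p - 2
  8p - 5 = 4p - 2  ⇒  4p = 3  ⇒  p = 3/4.
In a mixed equilibrium Player 1 is indifferent between Bottom and Top; this condition fixes q.
  Player 1's expected payoff from Bottom: q·4 + (1−q)·4 = 4
  Player 1's expected payoff from Top: q·5 + (1−q)·2 = 3q + 2
  4 = 3q + 2  ⇒  -3q = -2  ⇒  q = 2/3.

p = 3/4, q = 2/3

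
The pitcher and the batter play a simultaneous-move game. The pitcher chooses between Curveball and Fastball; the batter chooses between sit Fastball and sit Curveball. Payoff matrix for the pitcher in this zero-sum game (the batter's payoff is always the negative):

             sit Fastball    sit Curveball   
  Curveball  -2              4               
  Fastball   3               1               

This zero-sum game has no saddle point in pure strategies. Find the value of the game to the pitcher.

v = 7/4

For the pitcher to be willing to mix, the pitcher must be indifferent between Curveball and Fastball, which pins down the batter's mix.
  the pitcher's payoff from Curveball: q·(-2) + (1−q)·4 = -6q + 4
  the pitcher's payoff from Fastball: q·3 + (1−q)·1 = 2q + 1
  -6q + 4 = 2q + 1  ⇒  -8q = -3  ⇒  q = 3/8.
The value is the pitcher's expected payoff against this mix (using Curveball): (3/8)·(-2) + (5/8)·4 = 7/4.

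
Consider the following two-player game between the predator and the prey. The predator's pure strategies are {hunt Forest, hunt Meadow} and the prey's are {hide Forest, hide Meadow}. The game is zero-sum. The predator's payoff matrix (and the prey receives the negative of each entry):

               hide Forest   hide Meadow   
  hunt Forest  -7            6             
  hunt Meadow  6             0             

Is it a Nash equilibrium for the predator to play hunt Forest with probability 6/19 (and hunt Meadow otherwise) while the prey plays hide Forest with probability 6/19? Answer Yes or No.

Check the prey's indifference given the predator's mix p = 6/19:
  payoff from hide Forest = -36/19; payoff from hide Meadow = -36/19 — equal.
Check the predator's indifference given the prey's mix q = 6/19:
  payoff from hunt Forest = 36/19; payoff from hunt Meadow = 36/19 — equal.
Both players are indifferent, so neither can profitably deviate.

Yes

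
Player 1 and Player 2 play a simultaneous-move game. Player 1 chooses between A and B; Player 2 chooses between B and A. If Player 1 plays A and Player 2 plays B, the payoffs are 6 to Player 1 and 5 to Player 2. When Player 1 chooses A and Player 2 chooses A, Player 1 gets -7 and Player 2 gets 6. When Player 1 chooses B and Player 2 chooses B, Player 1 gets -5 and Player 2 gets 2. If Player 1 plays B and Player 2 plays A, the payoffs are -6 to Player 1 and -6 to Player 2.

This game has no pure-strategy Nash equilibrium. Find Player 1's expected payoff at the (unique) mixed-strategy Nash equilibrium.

In a mixed equilibrium Player 1 is indifferent between A and B; this condition fixes q.
  Player 1's payoff to A: q·6 + (1−q)·(-7) = 13q - 7
  Player 1's payoff to B: q·(-5) + (1−q)·(-6) = q - 6
  13q - 7 = q - 6  ⇒  12q = 1  ⇒  q = 1/12.
At equilibrium Player 1 is indifferent across rows, so Player 1's payoff equals the payoff from A: (1/12)·6 + (11/12)·(-7) = -71/12.

-71/12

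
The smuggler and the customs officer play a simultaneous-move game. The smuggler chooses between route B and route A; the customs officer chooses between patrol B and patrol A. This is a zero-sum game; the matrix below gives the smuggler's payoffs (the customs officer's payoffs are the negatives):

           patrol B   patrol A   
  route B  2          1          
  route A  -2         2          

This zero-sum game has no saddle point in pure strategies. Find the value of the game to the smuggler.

For the smuggler to be willing to mix, the smuggler must be indifferent between route B and route A, which pins down the customs officer's mix.
  the smuggler's payoff from route B: q·2 + (1−q)·1 = q + 1
  the smuggler's payoff from route A: q·(-2) + (1−q)·2 = -4q + 2
  q + 1 = -4q + 2  ⇒  5q = 1  ⇒  q = 1/5.
The value is the smuggler's expected payoff against this mix (using route B): (1/5)·2 + (4/5)·1 = 6/5.

v = 6/5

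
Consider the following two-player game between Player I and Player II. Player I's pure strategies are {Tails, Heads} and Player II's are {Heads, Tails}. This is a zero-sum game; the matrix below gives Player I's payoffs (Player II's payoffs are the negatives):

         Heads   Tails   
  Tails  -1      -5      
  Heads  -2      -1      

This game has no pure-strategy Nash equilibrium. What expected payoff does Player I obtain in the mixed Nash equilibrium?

Player I's indifference between Tails and Heads determines Player II's mixing probability q:
  Player I's expected payoff from Tails: q·(-1) + (1−q)·(-5) = 4q - 5
  Player I's expected payoff from Heads: q·(-2) + (1−q)·(-1) = -q - 1
  4q - 5 = -q - 1  ⇒  5q = 4  ⇒  q = 4/5.
At equilibrium Player I is indifferent across rows, so Player I's payoff equals the payoff from Tails: (4/5)·(-1) + (1/5)·(-5) = -9/5.

-9/5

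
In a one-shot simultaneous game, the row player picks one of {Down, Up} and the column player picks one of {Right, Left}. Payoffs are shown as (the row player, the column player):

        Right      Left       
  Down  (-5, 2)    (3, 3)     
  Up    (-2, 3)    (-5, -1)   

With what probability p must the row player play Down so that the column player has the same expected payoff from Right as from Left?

The row player's mix must leave the column player indifferent between Right and Left.
  the column player's expected payoff from Right: p·2 + (1−p)·3 = -p + 3
  the column player's expected payoff from Left: p·3 + (1−p)·(-1) = 4p - 1
  -p + 3 = 4p - 1  ⇒  -5p = -4  ⇒  p = 4/5.

p = 4/5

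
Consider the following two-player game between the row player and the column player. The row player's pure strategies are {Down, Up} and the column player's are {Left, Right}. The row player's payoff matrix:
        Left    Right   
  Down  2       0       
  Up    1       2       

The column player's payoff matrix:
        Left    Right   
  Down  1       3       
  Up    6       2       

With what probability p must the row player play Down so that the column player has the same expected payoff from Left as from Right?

The column player's indifference between Left and Right determines the row player's mixing probability p:
  the column player's payoff to Left: p·1 + (1−p)·6 = -5p + 6
  the column player's payoff to Right: p·3 + (1−p)·2 = p + 2
  -5p + 6 = p + 2  ⇒  -6p = -4  ⇒  p = 2/3.

p = 2/3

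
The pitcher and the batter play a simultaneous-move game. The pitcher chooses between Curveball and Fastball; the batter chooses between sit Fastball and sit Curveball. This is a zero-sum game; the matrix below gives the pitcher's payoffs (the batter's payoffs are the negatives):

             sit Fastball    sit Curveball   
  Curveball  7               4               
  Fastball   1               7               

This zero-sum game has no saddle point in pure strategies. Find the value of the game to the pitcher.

v = 5

The batter's mix must leave the pitcher indifferent between Curveball and Fastball.
  the pitcher's payoff to Curveball: q·7 + (1−q)·4 = 3q + 4
  the pitcher's payoff to Fastball: q·1 + (1−q)·7 = -6q + 7
  3q + 4 = -6q + 7  ⇒  9q = 3  ⇒  q = 1/3.
The value is the pitcher's expected payoff against this mix (using Curveball): (1/3)·7 + (2/3)·4 = 5.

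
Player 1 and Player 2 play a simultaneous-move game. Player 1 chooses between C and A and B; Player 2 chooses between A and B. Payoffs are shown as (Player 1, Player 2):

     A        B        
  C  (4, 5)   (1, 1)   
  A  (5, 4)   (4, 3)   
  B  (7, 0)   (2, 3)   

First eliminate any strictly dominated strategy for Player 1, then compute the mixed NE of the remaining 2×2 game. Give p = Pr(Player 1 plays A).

p = 3/4

Player 1's strategy C is strictly dominated by A: 5 > 4 and 4 > 1. Eliminate C.
Player 2's indifference between A and B determines Player 1's mixing probability p:
  Player 2's payoff to A: p·4 + (1−p)·0 = 4p
  Player 2's payoff to B: p·3 + (1−p)·3 = 3
  4p = 3  ⇒  4p = 3  ⇒  p = 3/4.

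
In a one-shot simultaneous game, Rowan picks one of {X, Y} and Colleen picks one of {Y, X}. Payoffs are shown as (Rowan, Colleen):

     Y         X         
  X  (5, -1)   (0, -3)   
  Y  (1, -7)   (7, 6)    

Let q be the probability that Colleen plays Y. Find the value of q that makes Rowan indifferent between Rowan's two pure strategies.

q = 7/11

In a mixed equilibrium Rowan is indifferent between X and Y; this condition fixes q.
  Rowan's expected payoff from X: q·5 + (1−q)·0 = 5q
  Rowan's expected payoff from Y: q·1 + (1−q)·7 = -6q + 7
  5q = -6q + 7  ⇒  11q = 7  ⇒  q = 7/11.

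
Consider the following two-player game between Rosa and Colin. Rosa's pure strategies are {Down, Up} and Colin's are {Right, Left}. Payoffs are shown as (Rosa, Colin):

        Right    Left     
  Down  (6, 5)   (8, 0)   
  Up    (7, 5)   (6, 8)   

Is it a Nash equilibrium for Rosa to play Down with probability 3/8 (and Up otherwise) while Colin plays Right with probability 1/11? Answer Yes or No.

Given Colin's mix q = 1/11, Rosa's payoff from Down is 86/11 but from Up is 67/11. Rosa strictly prefers Down, so Rosa would not mix.
So the proposed profile is not a Nash equilibrium.

No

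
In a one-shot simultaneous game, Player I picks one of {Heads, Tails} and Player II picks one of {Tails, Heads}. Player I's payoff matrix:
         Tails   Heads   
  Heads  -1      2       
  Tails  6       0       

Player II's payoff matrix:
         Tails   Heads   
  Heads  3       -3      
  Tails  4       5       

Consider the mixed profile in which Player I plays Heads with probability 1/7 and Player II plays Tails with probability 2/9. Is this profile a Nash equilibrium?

Yes

Check Player II's indifference given Player I's mix p = 1/7:
  payoff from Tails = 27/7; payoff from Heads = 27/7 — equal.
Check Player I's indifference given Player II's mix q = 2/9:
  payoff from Heads = 4/3; payoff from Tails = 4/3 — equal.
Both players are indifferent, so neither can profitably deviate.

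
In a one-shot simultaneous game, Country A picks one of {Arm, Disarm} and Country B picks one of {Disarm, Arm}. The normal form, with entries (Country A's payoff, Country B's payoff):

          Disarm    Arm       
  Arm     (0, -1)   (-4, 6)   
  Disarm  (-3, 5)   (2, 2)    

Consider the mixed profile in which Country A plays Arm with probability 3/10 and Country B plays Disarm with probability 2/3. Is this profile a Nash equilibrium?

Yes

Check Country B's indifference given Country A's mix p = 3/10:
  payoff from Disarm = 16/5; payoff from Arm = 16/5 — equal.
Check Country A's indifference given Country B's mix q = 2/3:
  payoff from Arm = -4/3; payoff from Disarm = -4/3 — equal.
Both players are indifferent, so neither can profitably deviate.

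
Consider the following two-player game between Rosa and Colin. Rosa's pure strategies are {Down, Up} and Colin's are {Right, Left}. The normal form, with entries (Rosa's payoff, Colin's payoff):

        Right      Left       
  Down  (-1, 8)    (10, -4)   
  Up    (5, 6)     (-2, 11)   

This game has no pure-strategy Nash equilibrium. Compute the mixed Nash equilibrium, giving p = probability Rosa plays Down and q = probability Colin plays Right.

Set Colin's expected payoff from Right equal to that from Left:
  Colin's payoff from Right: p·8 + (1−p)·6 = 2p + 6
  Colin's payoff from Left: p·(-4) + (1−p)·11 = -15p + 11
  2p + 6 = -15p + 11  ⇒  17p = 5  ⇒  p = 5/17.
Colin's mix must leave Rosa indifferent between Down and Up.
  Rosa's payoff to Down: q·(-1) + (1−q)·10 = -11q + 10
  Rosa's payoff to Up: q·5 + (1−q)·(-2) = 7q - 2
  -11q + 10 = 7q - 2  ⇒  -18q = -12  ⇒  q = 2/3.

p = 5/17, q = 2/3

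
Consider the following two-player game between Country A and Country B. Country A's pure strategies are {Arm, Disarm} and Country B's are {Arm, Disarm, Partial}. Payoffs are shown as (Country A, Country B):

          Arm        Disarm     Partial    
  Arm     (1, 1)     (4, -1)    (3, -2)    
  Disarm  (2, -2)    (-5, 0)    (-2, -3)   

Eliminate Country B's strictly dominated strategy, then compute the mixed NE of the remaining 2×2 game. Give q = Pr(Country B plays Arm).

q = 9/10

Country B's strategy Partial is strictly dominated by Arm: 1 > -2 and -2 > -3. Eliminate Partial.
Country A's indifference between Arm and Disarm determines Country B's mixing probability q:
  Country A's payoff from Arm: q·1 + (1−q)·4 = -3q + 4
  Country A's payoff from Disarm: q·2 + (1−q)·(-5) = 7q - 5
  -3q + 4 = 7q - 5  ⇒  -10q = -9  ⇒  q = 9/10.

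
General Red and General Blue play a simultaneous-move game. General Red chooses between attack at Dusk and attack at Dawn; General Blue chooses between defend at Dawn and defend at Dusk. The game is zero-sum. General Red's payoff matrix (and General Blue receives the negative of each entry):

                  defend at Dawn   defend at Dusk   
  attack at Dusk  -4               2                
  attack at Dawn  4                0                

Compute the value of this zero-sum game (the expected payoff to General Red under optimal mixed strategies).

For General Red to be willing to mix, General Red must be indifferent between attack at Dusk and attack at Dawn, which pins down General Blue's mix.
  General Red's payoff from attack at Dusk: q·(-4) + (1−q)·2 = -6q + 2
  General Red's payoff from attack at Dawn: q·4 + (1−q)·0 = 4q
  -6q + 2 = 4q  ⇒  -10q = -2  ⇒  q = 1/5.
The value is General Red's expected payoff against this mix (using attack at Dusk): (1/5)·(-4) + (4/5)·2 = 4/5.

v = 4/5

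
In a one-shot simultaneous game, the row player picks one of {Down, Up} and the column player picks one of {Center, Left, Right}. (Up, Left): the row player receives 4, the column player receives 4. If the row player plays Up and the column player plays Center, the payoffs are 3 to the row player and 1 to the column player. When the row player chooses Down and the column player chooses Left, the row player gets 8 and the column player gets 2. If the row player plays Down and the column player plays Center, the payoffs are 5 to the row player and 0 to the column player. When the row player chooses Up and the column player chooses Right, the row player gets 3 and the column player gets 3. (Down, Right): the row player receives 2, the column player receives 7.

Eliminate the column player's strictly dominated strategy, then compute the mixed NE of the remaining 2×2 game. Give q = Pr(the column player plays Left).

q = 1/5

The column player's strategy Center is strictly dominated by Left: 2 > 0 and 4 > 1. Eliminate Center.
The row player's indifference between Down and Up determines the column player's mixing probability q:
  the row player's payoff to Down: q·8 + (1−q)·2 = 6q + 2
  the row player's payoff to Up: q·4 + (1−q)·3 = q + 3
  6q + 2 = q + 3  ⇒  5q = 1  ⇒  q = 1/5.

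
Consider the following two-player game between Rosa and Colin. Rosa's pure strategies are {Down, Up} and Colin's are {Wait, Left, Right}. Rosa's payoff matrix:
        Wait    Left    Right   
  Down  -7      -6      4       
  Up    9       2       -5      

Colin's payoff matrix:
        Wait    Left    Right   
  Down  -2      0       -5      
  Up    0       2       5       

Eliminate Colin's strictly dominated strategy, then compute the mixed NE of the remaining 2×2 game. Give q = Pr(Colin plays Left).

q = 9/17

Colin's strategy Wait is strictly dominated by Left: 0 > -2 and 2 > 0. Eliminate Wait.
Rosa's indifference between Down and Up determines Colin's mixing probability q:
  Rosa's payoff from Down: q·(-6) + (1−q)·4 = -10q + 4
  Rosa's payoff from Up: q·2 + (1−q)·(-5) = 7q - 5
  -10q + 4 = 7q - 5  ⇒  -17q = -9  ⇒  q = 9/17.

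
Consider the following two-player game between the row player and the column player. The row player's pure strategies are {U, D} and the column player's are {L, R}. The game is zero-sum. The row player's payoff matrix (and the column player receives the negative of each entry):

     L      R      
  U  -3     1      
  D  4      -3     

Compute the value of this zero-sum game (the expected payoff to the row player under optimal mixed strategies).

The column player's mix must leave the row player indifferent between U and D.
  the row player's payoff from U: q·(-3) + (1−q)·1 = -4q + 1
  the row player's payoff from D: q·4 + (1−q)·(-3) = 7q - 3
  -4q + 1 = 7q - 3  ⇒  -11q = -4  ⇒  q = 4/11.
The value is the row player's expected payoff against this mix (using U): (4/11)·(-3) + (7/11)·1 = -5/11.

v = -5/11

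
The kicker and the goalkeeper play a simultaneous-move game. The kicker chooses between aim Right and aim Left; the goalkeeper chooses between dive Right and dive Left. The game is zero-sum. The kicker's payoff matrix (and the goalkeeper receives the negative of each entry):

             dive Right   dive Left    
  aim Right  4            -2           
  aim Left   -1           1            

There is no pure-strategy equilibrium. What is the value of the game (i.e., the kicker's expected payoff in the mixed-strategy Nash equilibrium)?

v = 1/4

The goalkeeper's mix must leave the kicker indifferent between aim Right and aim Left.
  the kicker's payoff from aim Right: q·4 + (1−q)·(-2) = 6q - 2
  the kicker's payoff from aim Left: q·(-1) + (1−q)·1 = -2q + 1
  6q - 2 = -2q + 1  ⇒  8q = 3  ⇒  q = 3/8.
The value is the kicker's expected payoff against this mix (using aim Right): (3/8)·4 + (5/8)·(-2) = 1/4.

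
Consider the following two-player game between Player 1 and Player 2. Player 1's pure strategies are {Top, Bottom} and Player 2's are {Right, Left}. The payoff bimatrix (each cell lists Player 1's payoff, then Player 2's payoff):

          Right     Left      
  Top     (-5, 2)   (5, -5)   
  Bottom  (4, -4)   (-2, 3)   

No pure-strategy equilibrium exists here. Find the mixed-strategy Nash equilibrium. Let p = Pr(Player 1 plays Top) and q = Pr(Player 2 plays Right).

p = 1/2, q = 7/16

Player 1's mix must leave Player 2 indifferent between Right and Left.
  Player 2's expected payoff from Right: p·2 + (1−p)·(-4) = 6p - 4
  Player 2's expected payoff from Left: p·(-5) + (1−p)·3 = -8p + 3
  6p - 4 = -8p + 3  ⇒  14p = 7  ⇒  p = 1/2.
Set Player 1's expected payoff from Top equal to that from Bottom:
  Player 1's payoff from Top: q·(-5) + (1−q)·5 = -10q + 5
  Player 1's payoff from Bottom: q·4 + (1−q)·(-2) = 6q - 2
  -10q + 5 = 6q - 2  ⇒  -16q = -7  ⇒  q = 7/16.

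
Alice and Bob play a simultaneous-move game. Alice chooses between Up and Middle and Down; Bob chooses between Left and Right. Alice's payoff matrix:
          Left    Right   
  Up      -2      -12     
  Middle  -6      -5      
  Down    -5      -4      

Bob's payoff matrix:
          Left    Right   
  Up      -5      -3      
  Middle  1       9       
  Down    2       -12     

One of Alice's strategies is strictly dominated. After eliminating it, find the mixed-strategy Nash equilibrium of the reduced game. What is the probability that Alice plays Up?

Alice's strategy Middle is strictly dominated by Down: -5 > -6 and -4 > -5. Eliminate Middle.
Bob's indifference between Left and Right determines Alice's mixing probability p:
  Bob's expected payoff from Left: p·(-5) + (1−p)·2 = -7p + 2
  Bob's expected payoff from Right: p·(-3) + (1−p)·(-12) = 9p - 12
  -7p + 2 = 9p - 12  ⇒  -16p = -14  ⇒  p = 7/8.

p = 7/8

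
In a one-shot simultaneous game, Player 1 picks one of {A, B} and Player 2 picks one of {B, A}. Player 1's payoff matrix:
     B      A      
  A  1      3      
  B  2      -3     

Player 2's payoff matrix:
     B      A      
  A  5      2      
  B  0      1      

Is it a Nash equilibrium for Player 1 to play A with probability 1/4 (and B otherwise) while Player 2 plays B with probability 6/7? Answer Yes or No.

Check Player 2's indifference given Player 1's mix p = 1/4:
  payoff from B = 5/4; payoff from A = 5/4 — equal.
Check Player 1's indifference given Player 2's mix q = 6/7:
  payoff from A = 9/7; payoff from B = 9/7 — equal.
Both players are indifferent, so neither can profitably deviate.

Yes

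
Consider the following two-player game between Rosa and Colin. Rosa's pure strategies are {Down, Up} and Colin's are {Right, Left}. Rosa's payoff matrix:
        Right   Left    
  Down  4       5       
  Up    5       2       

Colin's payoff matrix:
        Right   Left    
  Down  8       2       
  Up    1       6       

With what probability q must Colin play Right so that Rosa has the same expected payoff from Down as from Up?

Set Rosa's expected payoff from Down equal to that from Up:
  Rosa's expected payoff from Down: q·4 + (1−q)·5 = -q + 5
  Rosa's expected payoff from Up: q·5 + (1−q)·2 = 3q + 2
  -q + 5 = 3q + 2  ⇒  -4q = -3  ⇒  q = 3/4.

q = 3/4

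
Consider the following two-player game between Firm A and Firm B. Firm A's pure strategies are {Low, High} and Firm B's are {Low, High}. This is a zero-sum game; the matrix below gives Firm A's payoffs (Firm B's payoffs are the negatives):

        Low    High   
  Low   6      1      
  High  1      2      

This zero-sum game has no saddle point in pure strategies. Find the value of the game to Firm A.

Firm A's indifference between Low and High determines Firm B's mixing probability q:
  Firm A's expected payoff from Low: q·6 + (1−q)·1 = 5q + 1
  Firm A's expected payoff from High: q·1 + (1−q)·2 = -q + 2
  5q + 1 = -q + 2  ⇒  6q = 1  ⇒  q = 1/6.
The value is Firm A's expected payoff against this mix (using Low): (1/6)·6 + (5/6)·1 = 11/6.

v = 11/6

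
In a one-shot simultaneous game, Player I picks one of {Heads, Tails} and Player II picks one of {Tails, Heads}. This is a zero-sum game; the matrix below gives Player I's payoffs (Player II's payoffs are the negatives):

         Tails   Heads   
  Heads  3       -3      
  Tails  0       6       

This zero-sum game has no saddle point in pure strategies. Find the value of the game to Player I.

Set Player I's expected payoff from Heads equal to that from Tails:
  Player I's expected payoff from Heads: q·3 + (1−q)·(-3) = 6q - 3
  Player I's expected payoff from Tails: q·0 + (1−q)·6 = -6q + 6
  6q - 3 = -6q + 6  ⇒  12q = 9  ⇒  q = 3/4.
The value is Player I's expected payoff against this mix (using Heads): (3/4)·3 + (1/4)·(-3) = 3/2.

v = 3/2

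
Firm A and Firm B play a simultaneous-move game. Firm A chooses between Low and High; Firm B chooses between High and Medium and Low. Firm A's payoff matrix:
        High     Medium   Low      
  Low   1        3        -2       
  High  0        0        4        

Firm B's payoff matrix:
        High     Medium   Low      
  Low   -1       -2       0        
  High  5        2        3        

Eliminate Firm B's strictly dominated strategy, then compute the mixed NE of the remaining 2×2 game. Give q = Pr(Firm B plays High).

Firm B's strategy Medium is strictly dominated by High: -1 > -2 and 5 > 2. Eliminate Medium.
Firm A's indifference between Low and High determines Firm B's mixing probability q:
  Firm A's expected payoff from Low: q·1 + (1−q)·(-2) = 3q - 2
  Firm A's expected payoff from High: q·0 + (1−q)·4 = -4q + 4
  3q - 2 = -4q + 4  ⇒  7q = 6  ⇒  q = 6/7.

q = 6/7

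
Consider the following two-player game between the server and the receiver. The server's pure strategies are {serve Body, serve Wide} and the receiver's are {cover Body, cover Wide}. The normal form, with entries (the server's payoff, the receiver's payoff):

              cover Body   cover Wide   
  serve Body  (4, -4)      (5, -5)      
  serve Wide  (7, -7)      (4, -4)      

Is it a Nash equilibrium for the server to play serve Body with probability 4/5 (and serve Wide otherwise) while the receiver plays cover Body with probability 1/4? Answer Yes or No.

No

Given the server's mix p = 4/5, the receiver's payoff from cover Body is -23/5 but from cover Wide is -24/5. The receiver strictly prefers cover Body, so the receiver would not mix.
So the proposed profile is not a Nash equilibrium.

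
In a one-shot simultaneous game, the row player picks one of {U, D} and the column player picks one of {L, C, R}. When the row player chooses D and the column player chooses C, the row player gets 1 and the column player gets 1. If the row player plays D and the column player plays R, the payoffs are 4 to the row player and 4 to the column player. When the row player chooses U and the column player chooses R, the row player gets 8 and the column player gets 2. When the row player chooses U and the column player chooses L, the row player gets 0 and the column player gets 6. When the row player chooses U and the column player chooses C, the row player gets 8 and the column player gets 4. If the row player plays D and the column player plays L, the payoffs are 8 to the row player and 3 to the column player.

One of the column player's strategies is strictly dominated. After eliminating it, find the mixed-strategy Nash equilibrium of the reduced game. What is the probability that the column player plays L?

q = 1/3

The column player's strategy C is strictly dominated by L: 6 > 4 and 3 > 1. Eliminate C.
The column player's mix must leave the row player indifferent between U and D.
  the row player's payoff from U: q·0 + (1−q)·8 = -8q + 8
  the row player's payoff from D: q·8 + (1−q)·4 = 4q + 4
  -8q + 8 = 4q + 4  ⇒  -12q = -4  ⇒  q = 1/3.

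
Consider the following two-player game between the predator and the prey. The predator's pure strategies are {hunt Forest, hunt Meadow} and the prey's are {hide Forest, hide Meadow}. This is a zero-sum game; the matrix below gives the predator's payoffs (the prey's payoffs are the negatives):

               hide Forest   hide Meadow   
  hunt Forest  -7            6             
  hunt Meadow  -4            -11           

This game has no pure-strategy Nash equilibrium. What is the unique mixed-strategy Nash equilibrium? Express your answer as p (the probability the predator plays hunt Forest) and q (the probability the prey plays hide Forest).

p = 7/20, q = 17/20

Set the prey's expected payoff from hide Forest equal to that from hide Meadow:
  the prey's payoff to hide Forest: p·7 + (1−p)·4 = 3p + 4
  the prey's payoff to hide Meadow: p·(-6) + (1−p)·11 = -17p + 11
  3p + 4 = -17p + 11  ⇒  20p = 7  ⇒  p = 7/20.
In a mixed equilibrium the predator is indifferent between hunt Forest and hunt Meadow; this condition fixes q.
  the predator's payoff from hunt Forest: q·(-7) + (1−q)·6 = -13q + 6
  the predator's payoff from hunt Meadow: q·(-4) + (1−q)·(-11) = 7q - 11
  -13q + 6 = 7q - 11  ⇒  -20q = -17  ⇒  q = 17/20.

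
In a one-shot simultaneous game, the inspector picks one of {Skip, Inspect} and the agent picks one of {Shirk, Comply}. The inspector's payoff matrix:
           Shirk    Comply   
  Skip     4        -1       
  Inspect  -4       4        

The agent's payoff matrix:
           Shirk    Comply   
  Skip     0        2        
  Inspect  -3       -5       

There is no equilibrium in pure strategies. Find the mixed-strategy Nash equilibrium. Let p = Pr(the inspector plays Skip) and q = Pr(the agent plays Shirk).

The agent's indifference between Shirk and Comply determines the inspector's mixing probability p:
  the agent's payoff to Shirk: p·0 + (1−p)·(-3) = 3p - 3
  the agent's payoff to Comply: p·2 + (1−p)·(-5) = 7p - 5
  3p - 3 = 7p - 5  ⇒  -4p = -2  ⇒  p = 1/2.
For the inspector to be willing to mix, the inspector must be indifferent between Skip and Inspect, which pins down the agent's mix.
  the inspector's payoff to Skip: q·4 + (1−q)·(-1) = 5q - 1
  the inspector's payoff to Inspect: q·(-4) + (1−q)·4 = -8q + 4
  5q - 1 = -8q + 4  ⇒  13q = 5  ⇒  q = 5/13.

p = 1/2, q = 5/13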